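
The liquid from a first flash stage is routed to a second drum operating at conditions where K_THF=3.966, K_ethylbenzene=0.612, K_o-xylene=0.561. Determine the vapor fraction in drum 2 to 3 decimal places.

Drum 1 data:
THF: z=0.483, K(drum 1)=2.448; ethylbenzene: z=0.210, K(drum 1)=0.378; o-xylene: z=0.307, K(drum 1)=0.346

Drum 1:
Let ψ₁ = V/F and solve Σ zᵢ(Kᵢ−1)/(1+ψ₁(Kᵢ−1)) = 0.
Feasibility: ΣzᵢKᵢ = 1.368, Σzᵢ/Kᵢ = 1.640 — both > 1, two phases present.
Iterate (Newton) starting at ψ₁ = 0.5:
  ψ₁ = 0.500: g = -0.0822, g' = -0.802 → ψ₁ = 0.397
  ψ₁ = 0.397: g = -0.0009, g' = -0.791 → ψ₁ = 0.396
Converged at ψ₁ = 0.396.
Drum-1 compositions:
  THF: x = 0.307, y = 0.751
  ethylbenzene: x = 0.279, y = 0.105
  o-xylene: x = 0.414, y = 0.143
Drum-2 feed = drum-1 liquid: z₂ = (0.3069, 0.2787, 0.4144).
Drum 2:
Rachford–Rice: g(ψ₂) = Σ zᵢ(Kᵢ−1)/(1+ψ₂(Kᵢ−1)) = 0.
Check two-phase: ΣzᵢKᵢ = 1.620 > 1 and Σzᵢ/Kᵢ = 1.271 > 1, so g(0) = 0.620 > 0 and g(1) = -0.271 < 0.
Iterate (Newton) starting at ψ₂ = 0.61:
  ψ₂ = 0.610: g = -0.0661, g' = -0.563 → ψ₂ = 0.493
  ψ₂ = 0.493: g = 0.0041, g' = -0.640 → ψ₂ = 0.499
Converged at ψ₂ = 0.499.
  THF: x = 0.124, y = 0.491
  ethylbenzene: x = 0.346, y = 0.212
  o-xylene: x = 0.531, y = 0.298

V/F (drum 2) = 0.499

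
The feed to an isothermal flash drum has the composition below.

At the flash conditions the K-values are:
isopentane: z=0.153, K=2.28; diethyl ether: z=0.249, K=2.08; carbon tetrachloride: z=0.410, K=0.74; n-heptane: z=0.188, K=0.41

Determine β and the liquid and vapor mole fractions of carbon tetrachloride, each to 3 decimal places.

β = 0.537, x_carbon tetrachloride = 0.477, y_carbon tetrachloride = 0.353

Material balance + equilibrium reduce to Σ zᵢ(Kᵢ−1)/(1+β(Kᵢ−1)) = 0.
Feasibility: ΣzᵢKᵢ = 1.247, Σzᵢ/Kᵢ = 1.199 — both > 1, two phases present.
Iterate (Newton) starting at β = 0.5:
  β = 0.500: g = 0.0142, g' = -0.384 → β = 0.537
Converged at β = 0.537.
Compositions from xᵢ = zᵢ/(1+β(Kᵢ−1)), yᵢ = Kᵢxᵢ:
  isopentane: x = 0.091, y = 0.207
  diethyl ether: x = 0.158, y = 0.328
  carbon tetrachloride: x = 0.477, y = 0.353
  n-heptane: x = 0.275, y = 0.113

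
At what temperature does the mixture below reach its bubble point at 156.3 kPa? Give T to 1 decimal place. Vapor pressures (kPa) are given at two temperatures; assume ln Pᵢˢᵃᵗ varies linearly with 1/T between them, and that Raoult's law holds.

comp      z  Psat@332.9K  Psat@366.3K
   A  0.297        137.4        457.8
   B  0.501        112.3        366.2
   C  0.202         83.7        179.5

T = 341.6 K

Bubble-point temperature: ΣzᵢPᵢˢᵃᵗ(T) = P. Interpolate ln Pᵢˢᵃᵗ = aᵢ + bᵢ/T.
  T = 332.9 K: ΣzᵢPᵢˢᵃᵗ = 113.98 kPa
  T = 366.3 K: ΣzᵢPᵢˢᵃᵗ = 355.69 kPa
  T = 349.6 K: ΣzᵢPᵢˢᵃᵗ = 206.38 kPa
  T = 341.2 K: ΣzᵢPᵢˢᵃᵗ = 154.10 kPa
  T = 345.4 K: ΣzᵢPᵢˢᵃᵗ = 178.62 kPa
  T = 343.3 K: ΣzᵢPᵢˢᵃᵗ = 165.98 kPa
Interpolating between 341.2 K and 343.3 K gives T ≈ 341.6 K.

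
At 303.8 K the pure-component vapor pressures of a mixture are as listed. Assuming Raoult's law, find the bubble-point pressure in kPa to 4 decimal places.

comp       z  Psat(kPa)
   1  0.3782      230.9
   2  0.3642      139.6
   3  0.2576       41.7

Pbub = 148.9106 kPa

At the bubble point ψ → 0, so ΣzᵢKᵢ = 1 with Kᵢ = Pᵢˢᵃᵗ/P ⇒ P = ΣzᵢPᵢˢᵃᵗ.
P = 0.3782·230.9 + 0.3642·139.6 + 0.2576·41.7 = 148.9106 kPa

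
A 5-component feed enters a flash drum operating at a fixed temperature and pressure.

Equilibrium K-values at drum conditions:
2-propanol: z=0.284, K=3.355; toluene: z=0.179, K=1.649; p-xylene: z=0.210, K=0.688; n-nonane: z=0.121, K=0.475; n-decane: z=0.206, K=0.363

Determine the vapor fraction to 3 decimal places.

ψ = 0.560

Material balance + equilibrium reduce to Σ zᵢ(Kᵢ−1)/(1+ψ(Kᵢ−1)) = 0.
g(0) = ΣzᵢKᵢ − 1 = 0.525 and g(1) = 1 − Σzᵢ/Kᵢ = -0.321, so a root lies in (0, 1).
Newton iteration, ψ⁰ = 0.65:
  ψ = 0.650: g = -0.0566, g' = -0.636 → ψ = 0.561
  ψ = 0.561: g = -0.0003, g' = -0.632 → ψ = 0.560
Converged at ψ = 0.560.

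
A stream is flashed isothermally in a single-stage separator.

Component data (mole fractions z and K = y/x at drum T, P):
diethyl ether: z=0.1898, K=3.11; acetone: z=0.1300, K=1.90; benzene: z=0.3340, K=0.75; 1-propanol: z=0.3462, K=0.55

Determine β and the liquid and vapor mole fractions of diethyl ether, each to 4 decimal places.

β = 0.4482, x_diethyl ether = 0.0975, y_diethyl ether = 0.3034

Let β = V/F and solve Σ zᵢ(Kᵢ−1)/(1+β(Kᵢ−1)) = 0.
Check two-phase: ΣzᵢKᵢ = 1.2782 > 1 and Σzᵢ/Kᵢ = 1.2042 > 1, so g(0) = 0.2782 > 0 and g(1) = -0.2042 < 0.
Iterate (Newton) starting at β = 0.5:
  β = 0.5000: g = -0.02088, g' = -0.3942 → β = 0.4470
  β = 0.4470: g = 0.00049, g' = -0.4136 → β = 0.4482
Converged at β = 0.4482.
Compositions from xᵢ = zᵢ/(1+β(Kᵢ−1)), yᵢ = Kᵢxᵢ:
  diethyl ether: x = 0.0975, y = 0.3034
  acetone: x = 0.0926, y = 0.1760
  benzene: x = 0.3762, y = 0.2821
  1-propanol: x = 0.4337, y = 0.2385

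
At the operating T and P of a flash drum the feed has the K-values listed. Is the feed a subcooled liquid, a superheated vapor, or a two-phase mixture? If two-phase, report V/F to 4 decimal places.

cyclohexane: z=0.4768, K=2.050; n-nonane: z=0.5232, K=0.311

two-phase, V/F = 0.1937

ΣzᵢKᵢ = 1.1402; Σzᵢ/Kᵢ = 1.9149.
Both exceed 1, so a two-phase solution exists.
Material balance + equilibrium reduce to Σ zᵢ(Kᵢ−1)/(1+ψ(Kᵢ−1)) = 0.
Binary case is linear: z₁(K₁−1)(1+ψ(K₂−1)) + z₂(K₂−1)(1+ψ(K₁−1)) = 0
⇒ ψ = [z₁(K₁−1)+z₂(K₂−1)] / [−(K₁−1)(K₂−1)] = 0.14016/0.72345 = 0.1937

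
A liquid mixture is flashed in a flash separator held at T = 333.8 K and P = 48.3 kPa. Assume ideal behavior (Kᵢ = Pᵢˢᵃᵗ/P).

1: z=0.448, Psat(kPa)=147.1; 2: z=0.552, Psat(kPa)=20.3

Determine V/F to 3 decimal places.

V/F = 0.503

Raoult's law: Kᵢ = Pᵢˢᵃᵗ/P = Pᵢˢᵃᵗ/48.3.
  K_1 = 147.1/48.3 = 3.04555, K_2 = 20.3/48.3 = 0.42029
Material balance + equilibrium reduce to Σ zᵢ(Kᵢ−1)/(1+V/F(Kᵢ−1)) = 0.
Feasibility: ΣzᵢKᵢ = 1.596, Σzᵢ/Kᵢ = 1.460 — both > 1, two phases present.
Iterate (Newton) starting at V/F = 0.49:
  V/F = 0.490: g = 0.0107, g' = -0.829 → V/F = 0.503
Converged at V/F = 0.503.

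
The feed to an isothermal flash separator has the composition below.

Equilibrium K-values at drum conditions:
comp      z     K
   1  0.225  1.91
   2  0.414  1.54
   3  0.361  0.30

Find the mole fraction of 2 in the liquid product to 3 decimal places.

x_2 = 0.346

Newton–Raphson from β = 0.5:
  β = 0.500: g = -0.0720, g' = -0.582 → β = 0.376
  β = 0.376: g = -0.0047, g' = -0.513 → β = 0.367
Converged at β = 0.367.
Compositions from xᵢ = zᵢ/(1+β(Kᵢ−1)), yᵢ = Kᵢxᵢ:
  1: x = 0.169, y = 0.322
  2: x = 0.346, y = 0.532
  3: x = 0.486, y = 0.146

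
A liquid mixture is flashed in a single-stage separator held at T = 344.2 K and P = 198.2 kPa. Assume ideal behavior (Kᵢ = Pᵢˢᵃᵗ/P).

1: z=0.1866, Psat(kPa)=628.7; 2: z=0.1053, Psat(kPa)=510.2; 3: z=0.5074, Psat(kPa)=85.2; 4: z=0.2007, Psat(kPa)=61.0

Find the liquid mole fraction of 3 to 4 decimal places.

Raoult's law: Kᵢ = Pᵢˢᵃᵗ/P = Pᵢˢᵃᵗ/198.2.
  K_1 = 628.7/198.2 = 3.172048, K_2 = 510.2/198.2 = 2.574168, K_3 = 85.2/198.2 = 0.429869, K_4 = 61.0/198.2 = 0.307770
Material balance + equilibrium reduce to Σ zᵢ(Kᵢ−1)/(1+ψ(Kᵢ−1)) = 0.
Feasibility: ΣzᵢKᵢ = 1.1428, Σzᵢ/Kᵢ = 1.9322 — both > 1, two phases present.
Iterate (Newton) starting at ψ = 0.41:
  ψ = 0.4100: g = -0.25640, g' = -0.8111 → ψ = 0.0939
  ψ = 0.0939: g = 0.02683, g' = -1.0995 → ψ = 0.1183
  ψ = 0.1183: g = 0.00067, g' = -1.0464 → ψ = 0.1189
Converged at ψ = 0.1189.
Compositions from xᵢ = zᵢ/(1+ψ(Kᵢ−1)), yᵢ = Kᵢxᵢ:
  1: x = 0.1483, y = 0.4704
  2: x = 0.0887, y = 0.2283
  3: x = 0.5443, y = 0.2340
  4: x = 0.2187, y = 0.0673

x_3 = 0.5443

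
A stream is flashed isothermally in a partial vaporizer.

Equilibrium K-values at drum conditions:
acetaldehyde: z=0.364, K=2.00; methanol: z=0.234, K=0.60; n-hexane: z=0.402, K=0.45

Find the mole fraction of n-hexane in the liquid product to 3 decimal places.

x_n-hexane = 0.425

Material balance + equilibrium reduce to Σ zᵢ(Kᵢ−1)/(1+ψ(Kᵢ−1)) = 0.
Feasibility: ΣzᵢKᵢ = 1.049, Σzᵢ/Kᵢ = 1.465 — both > 1, two phases present.
Iterate (Newton) starting at ψ = 0.67:
  ψ = 0.670: g = -0.2600, g' = -0.505 → ψ = 0.155
  ψ = 0.155: g = -0.0265, g' = -0.461 → ψ = 0.098
  ψ = 0.098: g = 0.0005, g' = -0.478 → ψ = 0.099
Converged at ψ = 0.099.
Compositions from xᵢ = zᵢ/(1+ψ(Kᵢ−1)), yᵢ = Kᵢxᵢ:
  acetaldehyde: x = 0.331, y = 0.663
  methanol: x = 0.244, y = 0.146
  n-hexane: x = 0.425, y = 0.191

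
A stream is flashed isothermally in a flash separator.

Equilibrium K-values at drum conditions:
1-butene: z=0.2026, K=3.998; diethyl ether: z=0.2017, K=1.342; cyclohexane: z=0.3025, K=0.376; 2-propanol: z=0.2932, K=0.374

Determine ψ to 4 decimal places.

ψ = 0.2185

Newton iteration, ψ⁰ = 0.57:
  ψ = 0.5700: g = -0.29638, g' = -0.8261 → ψ = 0.2113
  ψ = 0.2113: g = 0.00727, g' = -1.0119 → ψ = 0.2184
  ψ = 0.2184: g = 0.00005, g' = -0.9974 → ψ = 0.2185
Converged at ψ = 0.2185.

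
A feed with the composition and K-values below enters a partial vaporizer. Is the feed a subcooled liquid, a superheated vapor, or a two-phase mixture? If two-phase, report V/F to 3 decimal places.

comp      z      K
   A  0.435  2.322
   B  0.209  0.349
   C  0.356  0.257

two-phase, V/F = 0.186

ΣzᵢKᵢ = 1.175; Σzᵢ/Kᵢ = 2.171.
Both exceed 1, so a two-phase solution exists.
Newton–Raphson from ψ = 0.3:
  ψ = 0.300: g = -0.0977, g' = -0.852 → ψ = 0.185
  ψ = 0.185: g = 0.0004, g' = -0.869 → ψ = 0.186
Converged at ψ = 0.186.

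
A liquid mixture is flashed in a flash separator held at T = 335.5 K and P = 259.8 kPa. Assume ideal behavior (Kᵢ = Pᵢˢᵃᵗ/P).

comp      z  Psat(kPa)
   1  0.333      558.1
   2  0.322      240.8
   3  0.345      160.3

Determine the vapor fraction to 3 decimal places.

Raoult's law: Kᵢ = Pᵢˢᵃᵗ/P = Pᵢˢᵃᵗ/259.8.
  K_1 = 558.1/259.8 = 2.14819, K_2 = 240.8/259.8 = 0.92687, K_3 = 160.3/259.8 = 0.61701
Newton iteration, ψ⁰ = 0.58:
  ψ = 0.580: g = 0.0351, g' = -0.244 → ψ = 0.724
  ψ = 0.724: g = 0.0011, g' = -0.230 → ψ = 0.729
Converged at ψ = 0.729.

ψ = 0.729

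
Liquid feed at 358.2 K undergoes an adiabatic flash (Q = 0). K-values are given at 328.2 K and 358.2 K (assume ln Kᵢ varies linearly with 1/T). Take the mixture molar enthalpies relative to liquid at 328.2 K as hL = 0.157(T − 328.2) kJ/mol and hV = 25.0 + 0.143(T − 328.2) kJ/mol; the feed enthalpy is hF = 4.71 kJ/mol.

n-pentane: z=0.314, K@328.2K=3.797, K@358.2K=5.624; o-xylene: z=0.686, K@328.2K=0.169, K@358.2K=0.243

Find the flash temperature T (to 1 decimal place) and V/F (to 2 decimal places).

Adiabatic flash: solve Rachford–Rice at each trial T, then check hF = ψ·hV(T) + (1−ψ)·hL(T).
  T = 328.2 K: K = (3.797, 0.169), RR gives ψ = 0.133, H_out = 3.315 kJ/mol
  T = 358.2 K: K = (5.624, 0.243), RR gives ψ = 0.266, H_out = 11.259 kJ/mol
  T = 343.2 K: K = (4.661, 0.204), RR gives ψ = 0.207, H_out = 7.492 kJ/mol
  T = 335.7 K: K = (4.216, 0.186), RR gives ψ = 0.173, H_out = 5.473 kJ/mol
  T = 331.9 K: K = (4.001, 0.177), RR gives ψ = 0.153, H_out = 4.400 kJ/mol
  T = 333.8 K: K = (4.108, 0.182), RR gives ψ = 0.163, H_out = 4.942 kJ/mol
Linear interpolation between T = 331.9 (H_out = 4.400) and T = 333.8 (H_out = 4.942) on hF = 4.71 gives T ≈ 333.0 K, at which ψ = 0.16.

T = 333.0 K, V/F = 0.16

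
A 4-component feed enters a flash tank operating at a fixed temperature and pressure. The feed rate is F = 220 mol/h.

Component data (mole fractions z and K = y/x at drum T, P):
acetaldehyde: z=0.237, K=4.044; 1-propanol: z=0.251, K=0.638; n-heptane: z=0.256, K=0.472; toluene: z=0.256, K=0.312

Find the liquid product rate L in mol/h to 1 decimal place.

Newton–Raphson from β = 0.5:
  β = 0.500: g = -0.2770, g' = -0.808 → β = 0.157
  β = 0.157: g = 0.0470, g' = -1.280 → β = 0.194
  β = 0.194: g = 0.0023, g' = -1.157 → β = 0.196
Converged at β = 0.196.
Then V = β·F = 0.1957·220 = 43.1 mol/h and L = F − V = 176.9 mol/h.

L = 176.9 mol/h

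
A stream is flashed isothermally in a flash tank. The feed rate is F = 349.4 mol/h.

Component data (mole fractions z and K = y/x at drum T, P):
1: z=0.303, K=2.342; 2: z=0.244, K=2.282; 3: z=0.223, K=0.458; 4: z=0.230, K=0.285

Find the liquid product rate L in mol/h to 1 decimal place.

Newton iteration, β⁰ = 0.5:
  β = 0.500: g = 0.0122, g' = -0.752 → β = 0.516
Converged at β = 0.516.
Then V = β·F = 0.5162·349.4 = 180.4 mol/h and L = F − V = 169.0 mol/h.

L = 169.0 mol/h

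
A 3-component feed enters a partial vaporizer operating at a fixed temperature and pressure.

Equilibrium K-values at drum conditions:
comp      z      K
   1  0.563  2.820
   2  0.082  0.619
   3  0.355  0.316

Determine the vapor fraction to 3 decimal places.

Material balance + equilibrium reduce to Σ zᵢ(Kᵢ−1)/(1+ψ(Kᵢ−1)) = 0.
g(0) = ΣzᵢKᵢ − 1 = 0.751 and g(1) = 1 − Σzᵢ/Kᵢ = -0.456, so a root lies in (0, 1).
Newton iteration, ψ⁰ = 0.31:
  ψ = 0.310: g = 0.3115, g' = -1.045 → ψ = 0.608
  ψ = 0.608: g = 0.0300, g' = -0.927 → ψ = 0.640
Converged at ψ = 0.640.

ψ = 0.640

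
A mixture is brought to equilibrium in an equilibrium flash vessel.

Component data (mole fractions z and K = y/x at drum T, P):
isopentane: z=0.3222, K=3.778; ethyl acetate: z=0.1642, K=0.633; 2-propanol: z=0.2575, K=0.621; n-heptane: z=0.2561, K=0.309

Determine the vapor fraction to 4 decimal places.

ψ = 0.3929

Iterate (Newton) starting at ψ = 0.69:
  ψ = 0.6900: g = -0.24421, g' = -0.8464 → ψ = 0.4015
  ψ = 0.4015: g = -0.00755, g' = -0.8718 → ψ = 0.3928
  ψ = 0.3928: g = 0.00004, g' = -0.8802 → ψ = 0.3929
Converged at ψ = 0.3929.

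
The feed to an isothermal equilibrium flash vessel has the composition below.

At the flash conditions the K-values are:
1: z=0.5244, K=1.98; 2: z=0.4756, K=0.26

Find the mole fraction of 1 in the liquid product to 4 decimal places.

x_1 = 0.4302

Binary case is linear: z₁(K₁−1)(1+V/F(K₂−1)) + z₂(K₂−1)(1+V/F(K₁−1)) = 0
⇒ V/F = [z₁(K₁−1)+z₂(K₂−1)] / [−(K₁−1)(K₂−1)] = 0.16197/0.72520 = 0.2233
Compositions from xᵢ = zᵢ/(1+V/F(Kᵢ−1)), yᵢ = Kᵢxᵢ:
  1: x = 0.4302, y = 0.8519
  2: x = 0.5698, y = 0.1481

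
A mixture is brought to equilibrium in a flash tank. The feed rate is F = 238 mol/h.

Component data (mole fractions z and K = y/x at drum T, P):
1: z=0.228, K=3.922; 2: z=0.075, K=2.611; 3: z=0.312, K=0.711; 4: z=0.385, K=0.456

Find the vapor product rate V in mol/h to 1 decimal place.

Newton iteration, β⁰ = 0.52:
  β = 0.520: g = -0.0680, g' = -0.622 → β = 0.411
  β = 0.411: g = 0.0035, g' = -0.695 → β = 0.416
Converged at β = 0.416.
Then V = β·F = 0.4158·238 = 99.0 mol/h and L = F − V = 139.0 mol/h.

V = 99.0 mol/h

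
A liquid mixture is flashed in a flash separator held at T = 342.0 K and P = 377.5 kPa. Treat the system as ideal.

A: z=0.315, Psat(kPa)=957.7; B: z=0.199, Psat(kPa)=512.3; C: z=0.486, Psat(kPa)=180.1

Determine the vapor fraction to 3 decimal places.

Raoult's law: Kᵢ = Pᵢˢᵃᵗ/P = Pᵢˢᵃᵗ/377.5.
  K_A = 957.7/377.5 = 2.53695, K_B = 512.3/377.5 = 1.35709, K_C = 180.1/377.5 = 0.47709
Rachford–Rice: g(ψ) = Σ zᵢ(Kᵢ−1)/(1+ψ(Kᵢ−1)) = 0.
Feasibility: ΣzᵢKᵢ = 1.301, Σzᵢ/Kᵢ = 1.289 — both > 1, two phases present.
Newton–Raphson from ψ = 0.63:
  ψ = 0.630: g = -0.0750, g' = -0.505 → ψ = 0.481
  ψ = 0.481: g = -0.0007, g' = -0.502 → ψ = 0.480
Converged at ψ = 0.480.

ψ = 0.480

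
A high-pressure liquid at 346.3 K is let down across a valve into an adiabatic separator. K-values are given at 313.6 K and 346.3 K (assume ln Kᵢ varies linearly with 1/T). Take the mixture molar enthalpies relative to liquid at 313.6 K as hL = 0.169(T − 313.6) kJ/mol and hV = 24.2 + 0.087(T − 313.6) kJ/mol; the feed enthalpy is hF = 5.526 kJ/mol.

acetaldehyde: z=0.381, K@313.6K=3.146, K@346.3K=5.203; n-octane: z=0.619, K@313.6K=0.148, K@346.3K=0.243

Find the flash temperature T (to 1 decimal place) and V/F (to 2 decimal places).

T = 318.5 K, V/F = 0.20

Adiabatic flash: solve Rachford–Rice at each trial T, then check hF = ψ·hV(T) + (1−ψ)·hL(T).
  T = 313.6 K: K = (3.146, 0.148), RR gives ψ = 0.159, H_out = 3.841 kJ/mol
  T = 346.3 K: K = (5.203, 0.243), RR gives ψ = 0.356, H_out = 13.187 kJ/mol
  T = 330.0 K: K = (4.100, 0.192), RR gives ψ = 0.272, H_out = 8.986 kJ/mol
  T = 321.8 K: K = (3.603, 0.169), RR gives ψ = 0.221, H_out = 6.581 kJ/mol
  T = 317.7 K: K = (3.370, 0.158), RR gives ψ = 0.192, H_out = 5.263 kJ/mol
  T = 319.8 K: K = (3.488, 0.164), RR gives ψ = 0.207, H_out = 5.950 kJ/mol
Linear interpolation between T = 317.7 (H_out = 5.263) and T = 319.8 (H_out = 5.950) on hF = 5.526 gives T ≈ 318.5 K, at which ψ = 0.20.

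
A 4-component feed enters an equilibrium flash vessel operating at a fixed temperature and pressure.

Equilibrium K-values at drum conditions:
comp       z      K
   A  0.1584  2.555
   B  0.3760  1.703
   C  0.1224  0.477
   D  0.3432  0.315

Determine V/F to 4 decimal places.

V/F = 0.3238

Rachford–Rice: g(V/F) = Σ zᵢ(Kᵢ−1)/(1+V/F(Kᵢ−1)) = 0.
Check two-phase: ΣzᵢKᵢ = 1.2115 > 1 and Σzᵢ/Kᵢ = 1.6289 > 1, so g(0) = 0.2115 > 0 and g(1) = -0.6289 < 0.
Newton iteration, V/F⁰ = 0.5:
  V/F = 0.5000: g = -0.11008, g' = -0.6569 → V/F = 0.3324
  V/F = 0.3324: g = -0.00525, g' = -0.6076 → V/F = 0.3238
Converged at V/F = 0.3238.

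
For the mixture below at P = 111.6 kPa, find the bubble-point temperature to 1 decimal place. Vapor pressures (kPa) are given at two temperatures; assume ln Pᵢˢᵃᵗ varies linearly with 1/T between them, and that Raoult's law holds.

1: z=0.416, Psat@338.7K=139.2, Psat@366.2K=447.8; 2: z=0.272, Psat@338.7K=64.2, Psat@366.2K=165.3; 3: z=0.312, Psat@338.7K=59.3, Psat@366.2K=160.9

T = 342.8 K

Bubble-point temperature: ΣzᵢPᵢˢᵃᵗ(T) = P. Interpolate ln Pᵢˢᵃᵗ = aᵢ + bᵢ/T.
  T = 338.7 K: ΣzᵢPᵢˢᵃᵗ = 93.87 kPa
  T = 366.2 K: ΣzᵢPᵢˢᵃᵗ = 281.45 kPa
  T = 352.4 K: ΣzᵢPᵢˢᵃᵗ = 165.54 kPa
  T = 345.5 K: ΣzᵢPᵢˢᵃᵗ = 125.06 kPa
  T = 342.1 K: ΣzᵢPᵢˢᵃᵗ = 108.50 kPa
  T = 343.8 K: ΣzᵢPᵢˢᵃᵗ = 116.52 kPa
Interpolating between 342.1 K and 343.8 K gives T ≈ 342.8 K.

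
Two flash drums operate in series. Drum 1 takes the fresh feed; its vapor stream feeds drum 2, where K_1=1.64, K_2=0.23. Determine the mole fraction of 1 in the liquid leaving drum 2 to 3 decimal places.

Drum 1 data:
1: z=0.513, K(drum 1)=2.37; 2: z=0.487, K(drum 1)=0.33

Drum 1:
Let ψ₁ = V/F and solve Σ zᵢ(Kᵢ−1)/(1+ψ₁(Kᵢ−1)) = 0.
g(0) = ΣzᵢKᵢ − 1 = 0.377 and g(1) = 1 − Σzᵢ/Kᵢ = -0.692, so a root lies in (0, 1).
Iterate (Newton) starting at ψ₁ = 0.5:
  ψ₁ = 0.500: g = -0.0736, g' = -0.833 → ψ₁ = 0.412
  ψ₁ = 0.412: g = -0.0012, g' = -0.810 → ψ₁ = 0.410
Converged at ψ₁ = 0.410.
Drum-1 compositions:
  1: x = 0.328, y = 0.778
  2: x = 0.672, y = 0.222
Drum-2 feed = drum-1 vapor: z₂ = (0.7784, 0.2216).
Drum 2:
Let ψ₂ = V/F and solve Σ zᵢ(Kᵢ−1)/(1+ψ₂(Kᵢ−1)) = 0.
Feasibility: ΣzᵢKᵢ = 1.328, Σzᵢ/Kᵢ = 1.438 — both > 1, two phases present.
Binary case is linear: z₁(K₁−1)(1+ψ₂(K₂−1)) + z₂(K₂−1)(1+ψ₂(K₁−1)) = 0
⇒ ψ₂ = [z₁(K₁−1)+z₂(K₂−1)] / [−(K₁−1)(K₂−1)] = 0.3275/0.4928 = 0.665
  1: x = 0.546, y = 0.896
  2: x = 0.454, y = 0.104

x_1 (drum 2) = 0.546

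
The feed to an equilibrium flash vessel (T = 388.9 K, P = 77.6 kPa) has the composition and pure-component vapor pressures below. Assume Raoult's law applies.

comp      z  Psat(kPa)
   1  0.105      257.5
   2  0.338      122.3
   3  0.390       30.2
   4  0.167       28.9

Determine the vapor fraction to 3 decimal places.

Raoult's law: Kᵢ = Pᵢˢᵃᵗ/P = Pᵢˢᵃᵗ/77.6.
  K_1 = 257.5/77.6 = 3.31830, K_2 = 122.3/77.6 = 1.57603, K_3 = 30.2/77.6 = 0.38918, K_4 = 28.9/77.6 = 0.37242
Newton–Raphson from ψ = 0.5:
  ψ = 0.500: g = -0.2318, g' = -0.630 → ψ = 0.132
  ψ = 0.132: g = -0.0061, g' = -0.678 → ψ = 0.123
Converged at ψ = 0.123.

ψ = 0.123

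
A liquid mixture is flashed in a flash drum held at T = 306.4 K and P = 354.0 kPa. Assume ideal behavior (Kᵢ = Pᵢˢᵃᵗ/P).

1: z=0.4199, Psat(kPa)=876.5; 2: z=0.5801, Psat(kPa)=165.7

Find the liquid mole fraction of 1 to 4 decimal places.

Raoult's law: Kᵢ = Pᵢˢᵃᵗ/P = Pᵢˢᵃᵗ/354.0.
  K_1 = 876.5/354.0 = 2.475989, K_2 = 165.7/354.0 = 0.468079
Let ψ = V/F and solve Σ zᵢ(Kᵢ−1)/(1+ψ(Kᵢ−1)) = 0.
Check two-phase: ΣzᵢKᵢ = 1.3112 > 1 and Σzᵢ/Kᵢ = 1.4089 > 1, so g(0) = 0.3112 > 0 and g(1) = -0.4089 < 0.
Iterate (Newton) starting at ψ = 0.38:
  ψ = 0.3800: g = 0.01033, g' = -0.6333 → ψ = 0.3963
  ψ = 0.3963: g = 0.00005, g' = -0.6277 → ψ = 0.3964
Converged at ψ = 0.3964.
Compositions from xᵢ = zᵢ/(1+ψ(Kᵢ−1)), yᵢ = Kᵢxᵢ:
  1: x = 0.2649, y = 0.6559
  2: x = 0.7351, y = 0.3441

x_1 = 0.2649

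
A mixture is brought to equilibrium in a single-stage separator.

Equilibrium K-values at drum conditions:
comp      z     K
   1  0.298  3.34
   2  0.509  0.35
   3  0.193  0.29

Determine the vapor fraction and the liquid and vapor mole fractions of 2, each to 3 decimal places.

ψ = 0.147, x_2 = 0.563, y_2 = 0.197

Material balance + equilibrium reduce to Σ zᵢ(Kᵢ−1)/(1+ψ(Kᵢ−1)) = 0.
Check two-phase: ΣzᵢKᵢ = 1.229 > 1 and Σzᵢ/Kᵢ = 2.209 > 1, so g(0) = 0.229 > 0 and g(1) = -1.209 < 0.
Newton iteration, ψ⁰ = 0.63:
  ψ = 0.630: g = -0.5264, g' = -1.202 → ψ = 0.192
  ψ = 0.192: g = -0.0555, g' = -1.188 → ψ = 0.145
  ψ = 0.145: g = 0.0023, g' = -1.292 → ψ = 0.147
Converged at ψ = 0.147.
Compositions from xᵢ = zᵢ/(1+ψ(Kᵢ−1)), yᵢ = Kᵢxᵢ:
  1: x = 0.222, y = 0.741
  2: x = 0.563, y = 0.197
  3: x = 0.215, y = 0.062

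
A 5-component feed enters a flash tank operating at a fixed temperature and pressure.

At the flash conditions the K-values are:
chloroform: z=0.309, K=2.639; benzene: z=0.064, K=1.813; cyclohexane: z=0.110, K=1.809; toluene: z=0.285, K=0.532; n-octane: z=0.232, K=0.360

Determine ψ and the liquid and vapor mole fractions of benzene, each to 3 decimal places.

Rachford–Rice: g(ψ) = Σ zᵢ(Kᵢ−1)/(1+ψ(Kᵢ−1)) = 0.
Feasibility: ΣzᵢKᵢ = 1.366, Σzᵢ/Kᵢ = 1.393 — both > 1, two phases present.
Iterate (Newton) starting at ψ = 0.5:
  ψ = 0.500: g = -0.0138, g' = -0.621 → ψ = 0.478
Converged at ψ = 0.478.
Compositions from xᵢ = zᵢ/(1+ψ(Kᵢ−1)), yᵢ = Kᵢxᵢ:
  chloroform: x = 0.173, y = 0.457
  benzene: x = 0.046, y = 0.084
  cyclohexane: x = 0.079, y = 0.144
  toluene: x = 0.367, y = 0.195
  n-octane: x = 0.334, y = 0.120

ψ = 0.478, x_benzene = 0.046, y_benzene = 0.084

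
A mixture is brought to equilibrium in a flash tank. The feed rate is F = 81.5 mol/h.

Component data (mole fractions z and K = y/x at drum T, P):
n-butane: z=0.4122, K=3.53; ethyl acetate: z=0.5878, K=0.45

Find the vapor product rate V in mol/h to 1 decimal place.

Material balance + equilibrium reduce to Σ zᵢ(Kᵢ−1)/(1+ψ(Kᵢ−1)) = 0.
Check two-phase: ΣzᵢKᵢ = 1.7196 > 1 and Σzᵢ/Kᵢ = 1.4230 > 1, so g(0) = 0.7196 > 0 and g(1) = -0.4230 < 0.
Binary case is linear: z₁(K₁−1)(1+ψ(K₂−1)) + z₂(K₂−1)(1+ψ(K₁−1)) = 0
⇒ ψ = [z₁(K₁−1)+z₂(K₂−1)] / [−(K₁−1)(K₂−1)] = 0.71958/1.39150 = 0.5171
Then V = ψ·F = 0.5171·81.5 = 42.1 mol/h and L = F − V = 39.4 mol/h.

V = 42.1 mol/h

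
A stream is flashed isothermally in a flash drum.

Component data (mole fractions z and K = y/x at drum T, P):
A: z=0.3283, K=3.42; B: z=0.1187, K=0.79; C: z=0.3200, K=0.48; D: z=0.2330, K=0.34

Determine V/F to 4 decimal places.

Material balance + equilibrium reduce to Σ zᵢ(Kᵢ−1)/(1+V/F(Kᵢ−1)) = 0.
Check two-phase: ΣzᵢKᵢ = 1.4494 > 1 and Σzᵢ/Kᵢ = 1.5982 > 1, so g(0) = 0.4494 > 0 and g(1) = -0.5982 < 0.
Newton–Raphson from V/F = 0.5:
  V/F = 0.5000: g = -0.12274, g' = -0.7843 → V/F = 0.3435
  V/F = 0.3435: g = 0.00553, g' = -0.8774 → V/F = 0.3498
Converged at V/F = 0.3498.

V/F = 0.3498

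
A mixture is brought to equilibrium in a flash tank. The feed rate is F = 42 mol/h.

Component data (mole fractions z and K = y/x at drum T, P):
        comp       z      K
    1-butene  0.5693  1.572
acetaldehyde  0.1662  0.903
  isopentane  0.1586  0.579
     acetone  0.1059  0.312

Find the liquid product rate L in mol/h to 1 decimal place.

L = 15.2 mol/h

Rachford–Rice: g(ψ) = Σ zᵢ(Kᵢ−1)/(1+ψ(Kᵢ−1)) = 0.
g(0) = ΣzᵢKᵢ − 1 = 0.1699 and g(1) = 1 − Σzᵢ/Kᵢ = -0.1595, so a root lies in (0, 1).
Newton–Raphson from ψ = 0.5:
  ψ = 0.5000: g = 0.04064, g' = -0.2759 → ψ = 0.6473
  ψ = 0.6473: g = -0.00268, g' = -0.3170 → ψ = 0.6388
Converged at ψ = 0.6388.
Then V = ψ·F = 0.6388·42 = 26.8 mol/h and L = F − V = 15.2 mol/h.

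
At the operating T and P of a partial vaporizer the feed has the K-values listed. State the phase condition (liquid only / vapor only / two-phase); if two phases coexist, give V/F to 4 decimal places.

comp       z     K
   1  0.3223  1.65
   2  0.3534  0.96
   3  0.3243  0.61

ΣzᵢKᵢ = 1.0689; Σzᵢ/Kᵢ = 1.0951.
Both exceed 1, so a two-phase solution exists.
Rachford–Rice: g(ψ) = Σ zᵢ(Kᵢ−1)/(1+ψ(Kᵢ−1)) = 0.
Newton–Raphson from ψ = 0.35:
  ψ = 0.3500: g = 0.00986, g' = -0.1571 → ψ = 0.4128
  ψ = 0.4128: g = 0.00006, g' = -0.1553 → ψ = 0.4132
Converged at ψ = 0.4132.

two-phase, V/F = 0.4132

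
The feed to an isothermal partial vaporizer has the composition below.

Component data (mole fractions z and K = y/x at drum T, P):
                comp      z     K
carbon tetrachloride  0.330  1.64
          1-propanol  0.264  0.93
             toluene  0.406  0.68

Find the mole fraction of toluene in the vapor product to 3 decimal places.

y_toluene = 0.317

Material balance + equilibrium reduce to Σ zᵢ(Kᵢ−1)/(1+ψ(Kᵢ−1)) = 0.
Feasibility: ΣzᵢKᵢ = 1.063, Σzᵢ/Kᵢ = 1.082 — both > 1, two phases present.
Newton iteration, ψ⁰ = 0.5:
  ψ = 0.500: g = -0.0138, g' = -0.138 → ψ = 0.400
  ψ = 0.400: g = 0.0002, g' = -0.142 → ψ = 0.401
Converged at ψ = 0.401.
Compositions from xᵢ = zᵢ/(1+ψ(Kᵢ−1)), yᵢ = Kᵢxᵢ:
  carbon tetrachloride: x = 0.263, y = 0.431
  1-propanol: x = 0.272, y = 0.253
  toluene: x = 0.466, y = 0.317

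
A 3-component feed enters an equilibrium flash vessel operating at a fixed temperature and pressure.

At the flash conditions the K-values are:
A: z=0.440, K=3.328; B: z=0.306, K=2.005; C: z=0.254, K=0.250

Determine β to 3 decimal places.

β = 0.839

Material balance + equilibrium reduce to Σ zᵢ(Kᵢ−1)/(1+β(Kᵢ−1)) = 0.
Feasibility: ΣzᵢKᵢ = 2.141, Σzᵢ/Kᵢ = 1.301 — both > 1, two phases present.
Iterate (Newton) starting at β = 0.56:
  β = 0.560: g = 0.3130, g' = -1.001 → β = 0.873
  β = 0.873: g = -0.0498, g' = -1.545 → β = 0.841
  β = 0.841: g = -0.0023, g' = -1.409 → β = 0.839
Converged at β = 0.839.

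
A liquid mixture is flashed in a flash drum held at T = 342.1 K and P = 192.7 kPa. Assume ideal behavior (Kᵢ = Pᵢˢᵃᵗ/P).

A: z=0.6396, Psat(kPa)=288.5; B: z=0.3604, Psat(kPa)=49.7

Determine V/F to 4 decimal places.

V/F = 0.1370

Raoult's law: Kᵢ = Pᵢˢᵃᵗ/P = Pᵢˢᵃᵗ/192.7.
  K_A = 288.5/192.7 = 1.497146, K_B = 49.7/192.7 = 0.257914
Newton–Raphson from V/F = 0.5:
  V/F = 0.5000: g = -0.17055, g' = -0.6031 → V/F = 0.2172
  V/F = 0.2172: g = -0.03186, g' = -0.4108 → V/F = 0.1397
  V/F = 0.1397: g = -0.00104, g' = -0.3852 → V/F = 0.1370
Converged at V/F = 0.1370.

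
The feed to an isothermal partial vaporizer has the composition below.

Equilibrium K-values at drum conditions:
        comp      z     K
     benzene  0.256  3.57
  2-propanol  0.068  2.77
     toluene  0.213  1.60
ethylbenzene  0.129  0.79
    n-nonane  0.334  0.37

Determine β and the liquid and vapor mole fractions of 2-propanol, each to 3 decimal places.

Let β = V/F and solve Σ zᵢ(Kᵢ−1)/(1+β(Kᵢ−1)) = 0.
g(0) = ΣzᵢKᵢ − 1 = 0.669 and g(1) = 1 − Σzᵢ/Kᵢ = -0.295, so a root lies in (0, 1).
Newton iteration, β⁰ = 0.49:
  β = 0.490: g = 0.1198, g' = -0.723 → β = 0.656
  β = 0.656: g = 0.0024, g' = -0.712 → β = 0.659
Converged at β = 0.659.
Compositions from xᵢ = zᵢ/(1+β(Kᵢ−1)), yᵢ = Kᵢxᵢ:
  benzene: x = 0.095, y = 0.339
  2-propanol: x = 0.031, y = 0.087
  toluene: x = 0.153, y = 0.244
  ethylbenzene: x = 0.150, y = 0.118
  n-nonane: x = 0.571, y = 0.211

β = 0.659, x_2-propanol = 0.031, y_2-propanol = 0.087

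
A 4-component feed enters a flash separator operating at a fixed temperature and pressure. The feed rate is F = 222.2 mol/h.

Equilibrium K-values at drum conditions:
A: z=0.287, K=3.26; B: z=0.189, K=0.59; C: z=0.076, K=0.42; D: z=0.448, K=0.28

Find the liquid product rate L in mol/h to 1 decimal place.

Let ψ = V/F and solve Σ zᵢ(Kᵢ−1)/(1+ψ(Kᵢ−1)) = 0.
g(0) = ΣzᵢKᵢ − 1 = 0.204 and g(1) = 1 − Σzᵢ/Kᵢ = -1.189, so a root lies in (0, 1).
Newton–Raphson from ψ = 0.65:
  ψ = 0.650: g = -0.5200, g' = -1.186 → ψ = 0.212
  ψ = 0.212: g = -0.0768, g' = -1.065 → ψ = 0.139
  ψ = 0.139: g = 0.0044, g' = -1.200 → ψ = 0.143
Converged at ψ = 0.143.
Then V = ψ·F = 0.1432·222.2 = 31.8 mol/h and L = F − V = 190.4 mol/h.

L = 190.4 mol/h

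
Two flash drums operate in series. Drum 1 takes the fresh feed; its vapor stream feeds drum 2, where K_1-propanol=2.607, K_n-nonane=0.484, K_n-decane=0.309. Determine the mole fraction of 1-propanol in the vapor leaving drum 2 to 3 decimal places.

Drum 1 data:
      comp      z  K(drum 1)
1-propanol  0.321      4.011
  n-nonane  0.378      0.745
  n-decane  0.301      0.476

y_1-propanol (drum 2) = 0.698

Drum 1:
Rachford–Rice: g(ψ₁) = Σ zᵢ(Kᵢ−1)/(1+ψ₁(Kᵢ−1)) = 0.
Feasibility: ΣzᵢKᵢ = 1.712, Σzᵢ/Kᵢ = 1.220 — both > 1, two phases present.
Iterate (Newton) starting at ψ₁ = 0.5:
  ψ₁ = 0.500: g = 0.0616, g' = -0.648 → ψ₁ = 0.595
  ψ₁ = 0.595: g = 0.0034, g' = -0.582 → ψ₁ = 0.601
Converged at ψ₁ = 0.601.
Drum-1 compositions:
  1-propanol: x = 0.114, y = 0.458
  n-nonane: x = 0.446, y = 0.333
  n-decane: x = 0.439, y = 0.209
Drum-2 feed = drum-1 vapor: z₂ = (0.4583, 0.3326, 0.2091).
Drum 2:
Iterate (Newton) starting at ψ₂ = 0.5:
  ψ₂ = 0.500: g = -0.0437, g' = -0.758 → ψ₂ = 0.442
Converged at ψ₂ = 0.442.
  1-propanol: x = 0.268, y = 0.698
  n-nonane: x = 0.431, y = 0.209
  n-decane: x = 0.301, y = 0.093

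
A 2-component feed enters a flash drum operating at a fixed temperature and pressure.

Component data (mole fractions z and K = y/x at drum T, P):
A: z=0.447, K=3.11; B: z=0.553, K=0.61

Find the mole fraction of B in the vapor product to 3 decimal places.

Iterate (Newton) starting at ψ = 0.5:
  ψ = 0.500: g = 0.1911, g' = -0.601 → ψ = 0.818
  ψ = 0.818: g = 0.0293, g' = -0.449 → ψ = 0.883
  ψ = 0.883: g = 0.0004, g' = -0.438 → ψ = 0.884
Converged at ψ = 0.884.
Compositions from xᵢ = zᵢ/(1+ψ(Kᵢ−1)), yᵢ = Kᵢxᵢ:
  A: x = 0.156, y = 0.485
  B: x = 0.844, y = 0.515

y_B = 0.515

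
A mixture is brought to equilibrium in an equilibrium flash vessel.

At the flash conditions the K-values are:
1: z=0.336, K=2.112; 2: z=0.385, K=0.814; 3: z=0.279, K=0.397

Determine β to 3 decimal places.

Let β = V/F and solve Σ zᵢ(Kᵢ−1)/(1+β(Kᵢ−1)) = 0.
Check two-phase: ΣzᵢKᵢ = 1.134 > 1 and Σzᵢ/Kᵢ = 1.335 > 1, so g(0) = 0.134 > 0 and g(1) = -0.335 < 0.
Iterate (Newton) starting at β = 0.5:
  β = 0.500: g = -0.0797, g' = -0.396 → β = 0.299
  β = 0.299: g = -0.0005, g' = -0.400 → β = 0.297
Converged at β = 0.297.

β = 0.297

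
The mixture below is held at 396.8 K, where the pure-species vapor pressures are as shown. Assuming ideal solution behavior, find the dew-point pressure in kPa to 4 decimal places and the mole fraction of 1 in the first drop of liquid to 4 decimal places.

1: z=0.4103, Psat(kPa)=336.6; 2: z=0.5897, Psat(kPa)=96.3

Pdew = 136.1929 kPa, x_1 = 0.1660

At the dew point ψ → 1, so Σzᵢ/Kᵢ = 1 with Kᵢ = Pᵢˢᵃᵗ/P ⇒ 1/P = Σzᵢ/Pᵢˢᵃᵗ.
1/P = 0.4103/336.6 + 0.5897/96.3 = 0.0073425 ⇒ P = 136.1929 kPa
xᵢ = zᵢP/Pᵢˢᵃᵗ ⇒ x_1 = 0.4103·136.1929/336.6 = 0.1660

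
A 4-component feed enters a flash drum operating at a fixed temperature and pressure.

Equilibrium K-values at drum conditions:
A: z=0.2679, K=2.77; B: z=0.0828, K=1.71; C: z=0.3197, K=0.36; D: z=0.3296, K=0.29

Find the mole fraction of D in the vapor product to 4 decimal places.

Let β = V/F and solve Σ zᵢ(Kᵢ−1)/(1+β(Kᵢ−1)) = 0.
g(0) = ΣzᵢKᵢ − 1 = 0.0943 and g(1) = 1 − Σzᵢ/Kᵢ = -1.1697, so a root lies in (0, 1).
Newton–Raphson from β = 0.56:
  β = 0.5600: g = -0.42717, g' = -1.0090 → β = 0.1366
  β = 0.1366: g = -0.04796, g' = -0.9399 → β = 0.0856
  β = 0.0856: g = 0.00156, g' = -1.0049 → β = 0.0872
Converged at β = 0.0872.
Compositions from xᵢ = zᵢ/(1+β(Kᵢ−1)), yᵢ = Kᵢxᵢ:
  A: x = 0.2321, y = 0.6429
  B: x = 0.0780, y = 0.1333
  C: x = 0.3386, y = 0.1219
  D: x = 0.3513, y = 0.1019

y_D = 0.1019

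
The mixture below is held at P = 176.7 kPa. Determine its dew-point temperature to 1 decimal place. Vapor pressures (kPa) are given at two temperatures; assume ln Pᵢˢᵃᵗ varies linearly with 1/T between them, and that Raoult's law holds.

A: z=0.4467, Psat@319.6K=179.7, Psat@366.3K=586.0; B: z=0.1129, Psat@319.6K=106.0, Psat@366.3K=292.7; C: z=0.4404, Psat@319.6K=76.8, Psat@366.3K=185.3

Dew-point temperature: Σzᵢ·P/Pᵢˢᵃᵗ(T) = 1. Interpolate ln Pᵢˢᵃᵗ = aᵢ + bᵢ/T.
  T = 319.6 K: ΣzᵢP/Pᵢˢᵃᵗ = 1.6407
  T = 366.3 K: ΣzᵢP/Pᵢˢᵃᵗ = 0.6228
  T = 343.0 K: ΣzᵢP/Pᵢˢᵃᵗ = 0.9751
  T = 331.3 K: ΣzᵢP/Pᵢˢᵃᵗ = 1.2525
  T = 337.1 K: ΣzᵢP/Pᵢˢᵃᵗ = 1.1038
  T = 340.1 K: ΣzᵢP/Pᵢˢᵃᵗ = 1.0358
Interpolating between 340.1 K and 343.0 K gives T ≈ 341.8 K.

T = 341.8 K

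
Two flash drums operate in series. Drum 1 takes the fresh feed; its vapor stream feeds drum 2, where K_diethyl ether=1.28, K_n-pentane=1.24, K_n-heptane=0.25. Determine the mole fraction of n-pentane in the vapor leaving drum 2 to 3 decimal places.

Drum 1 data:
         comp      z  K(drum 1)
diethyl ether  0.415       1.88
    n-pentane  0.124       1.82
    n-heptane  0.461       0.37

Drum 1:
Material balance + equilibrium reduce to Σ zᵢ(Kᵢ−1)/(1+ψ₁(Kᵢ−1)) = 0.
Check two-phase: ΣzᵢKᵢ = 1.176 > 1 and Σzᵢ/Kᵢ = 1.535 > 1, so g(0) = 0.176 > 0 and g(1) = -0.535 < 0.
Newton–Raphson from ψ₁ = 0.56:
  ψ₁ = 0.560: g = -0.1344, g' = -0.620 → ψ₁ = 0.343
  ψ₁ = 0.343: g = -0.0107, g' = -0.538 → ψ₁ = 0.323
Converged at ψ₁ = 0.323.
Drum-1 compositions:
  diethyl ether: x = 0.323, y = 0.607
  n-pentane: x = 0.098, y = 0.178
  n-heptane: x = 0.579, y = 0.214
Drum-2 feed = drum-1 vapor: z₂ = (0.6074, 0.1784, 0.2142).
Drum 2:
Newton iteration, ψ₂⁰ = 0.4:
  ψ₂ = 0.400: g = -0.0375, g' = -0.293 → ψ₂ = 0.272
  ψ₂ = 0.272: g = -0.0036, g' = -0.240 → ψ₂ = 0.257
Converged at ψ₂ = 0.257.
  diethyl ether: x = 0.567, y = 0.725
  n-pentane: x = 0.168, y = 0.208
  n-heptane: x = 0.265, y = 0.066

y_n-pentane (drum 2) = 0.208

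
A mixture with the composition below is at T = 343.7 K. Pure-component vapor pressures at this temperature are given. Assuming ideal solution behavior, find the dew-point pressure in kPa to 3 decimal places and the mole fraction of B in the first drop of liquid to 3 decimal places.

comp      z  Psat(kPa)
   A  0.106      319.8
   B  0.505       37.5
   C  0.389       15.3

Pdew = 25.495 kPa, x_B = 0.343

At the dew point ψ → 1, so Σzᵢ/Kᵢ = 1 with Kᵢ = Pᵢˢᵃᵗ/P ⇒ 1/P = Σzᵢ/Pᵢˢᵃᵗ.
1/P = 0.106/319.8 + 0.505/37.5 + 0.389/15.3 = 0.039223 ⇒ P = 25.495 kPa
xᵢ = zᵢP/Pᵢˢᵃᵗ ⇒ x_B = 0.505·25.495/37.5 = 0.343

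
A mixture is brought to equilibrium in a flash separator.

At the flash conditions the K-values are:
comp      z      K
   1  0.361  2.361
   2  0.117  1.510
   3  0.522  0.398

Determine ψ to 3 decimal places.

ψ = 0.327

Material balance + equilibrium reduce to Σ zᵢ(Kᵢ−1)/(1+ψ(Kᵢ−1)) = 0.
Feasibility: ΣzᵢKᵢ = 1.237, Σzᵢ/Kᵢ = 1.542 — both > 1, two phases present.
Iterate (Newton) starting at ψ = 0.66:
  ψ = 0.660: g = -0.2179, g' = -0.723 → ψ = 0.359
  ψ = 0.359: g = -0.0202, g' = -0.631 → ψ = 0.327
Converged at ψ = 0.327.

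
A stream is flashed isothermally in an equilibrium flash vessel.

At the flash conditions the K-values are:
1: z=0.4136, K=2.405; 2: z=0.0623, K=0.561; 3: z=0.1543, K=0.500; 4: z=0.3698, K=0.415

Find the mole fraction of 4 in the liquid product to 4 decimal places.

x_4 = 0.4606

Rachford–Rice: g(ψ) = Σ zᵢ(Kᵢ−1)/(1+ψ(Kᵢ−1)) = 0.
g(0) = ΣzᵢKᵢ − 1 = 0.2603 and g(1) = 1 − Σzᵢ/Kᵢ = -0.4827, so a root lies in (0, 1).
Newton iteration, ψ⁰ = 0.5:
  ψ = 0.5000: g = -0.10235, g' = -0.6228 → ψ = 0.3357
  ψ = 0.3357: g = 0.00091, g' = -0.6452 → ψ = 0.3371
Converged at ψ = 0.3371.
Compositions from xᵢ = zᵢ/(1+ψ(Kᵢ−1)), yᵢ = Kᵢxᵢ:
  1: x = 0.2807, y = 0.6750
  2: x = 0.0731, y = 0.0410
  3: x = 0.1856, y = 0.0928
  4: x = 0.4606, y = 0.1912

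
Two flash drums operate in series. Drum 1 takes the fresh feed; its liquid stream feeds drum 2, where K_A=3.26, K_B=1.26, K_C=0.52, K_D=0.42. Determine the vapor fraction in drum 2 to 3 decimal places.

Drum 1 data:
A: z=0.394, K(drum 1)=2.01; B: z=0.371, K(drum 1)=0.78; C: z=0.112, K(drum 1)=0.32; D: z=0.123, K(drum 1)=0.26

Drum 1:
Let ψ₁ = V/F and solve Σ zᵢ(Kᵢ−1)/(1+ψ₁(Kᵢ−1)) = 0.
Check two-phase: ΣzᵢKᵢ = 1.149 > 1 and Σzᵢ/Kᵢ = 1.495 > 1, so g(0) = 0.149 > 0 and g(1) = -0.495 < 0.
Iterate (Newton) starting at ψ₁ = 0.5:
  ψ₁ = 0.500: g = -0.0872, g' = -0.489 → ψ₁ = 0.322
  ψ₁ = 0.322: g = -0.0044, g' = -0.451 → ψ₁ = 0.312
Converged at ψ₁ = 0.312.
Drum-1 compositions:
  A: x = 0.300, y = 0.602
  B: x = 0.398, y = 0.311
  C: x = 0.142, y = 0.045
  D: x = 0.160, y = 0.042
Drum-2 feed = drum-1 liquid: z₂ = (0.2996, 0.3983, 0.1421, 0.1599).
Drum 2:
Let ψ₂ = V/F and solve Σ zᵢ(Kᵢ−1)/(1+ψ₂(Kᵢ−1)) = 0.
Check two-phase: ΣzᵢKᵢ = 1.620 > 1 and Σzᵢ/Kᵢ = 1.062 > 1, so g(0) = 0.620 > 0 and g(1) = -0.062 < 0.
Iterate (Newton) starting at ψ₂ = 0.5:
  ψ₂ = 0.500: g = 0.1892, g' = -0.522 → ψ₂ = 0.863
  ψ₂ = 0.863: g = 0.0122, g' = -0.505 → ψ₂ = 0.887
  ψ₂ = 0.887: g = -0.0001, g' = -0.515 → ψ₂ = 0.886
Converged at ψ₂ = 0.886.
  A: x = 0.100, y = 0.325
  B: x = 0.324, y = 0.408
  C: x = 0.247, y = 0.129
  D: x = 0.329, y = 0.138

V/F (drum 2) = 0.886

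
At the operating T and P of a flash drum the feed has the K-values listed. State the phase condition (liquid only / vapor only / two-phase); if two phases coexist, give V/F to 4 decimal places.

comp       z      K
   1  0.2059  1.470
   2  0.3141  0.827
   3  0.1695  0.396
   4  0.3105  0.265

liquid only

ΣzᵢKᵢ = 0.7118; Σzᵢ/Kᵢ = 2.1196.
Since ΣzᵢKᵢ < 1 the mixture is below its bubble point — single liquid phase.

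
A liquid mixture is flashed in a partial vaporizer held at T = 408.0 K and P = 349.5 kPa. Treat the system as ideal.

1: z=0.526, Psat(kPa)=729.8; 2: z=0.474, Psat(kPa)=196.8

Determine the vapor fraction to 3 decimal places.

Raoult's law: Kᵢ = Pᵢˢᵃᵗ/P = Pᵢˢᵃᵗ/349.5.
  K_1 = 729.8/349.5 = 2.08813, K_2 = 196.8/349.5 = 0.56309
Binary case is linear: z₁(K₁−1)(1+ψ(K₂−1)) + z₂(K₂−1)(1+ψ(K₁−1)) = 0
⇒ ψ = [z₁(K₁−1)+z₂(K₂−1)] / [−(K₁−1)(K₂−1)] = 0.3653/0.4754 = 0.768

ψ = 0.768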